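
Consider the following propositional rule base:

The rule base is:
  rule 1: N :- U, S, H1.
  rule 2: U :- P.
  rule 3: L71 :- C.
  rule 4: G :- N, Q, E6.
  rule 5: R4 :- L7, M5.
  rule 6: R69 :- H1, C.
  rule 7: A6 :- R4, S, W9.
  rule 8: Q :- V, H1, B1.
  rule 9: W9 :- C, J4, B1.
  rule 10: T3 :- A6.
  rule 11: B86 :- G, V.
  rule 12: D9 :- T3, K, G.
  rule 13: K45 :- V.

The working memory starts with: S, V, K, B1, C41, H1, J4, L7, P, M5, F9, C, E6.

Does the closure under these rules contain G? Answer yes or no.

Round 1 fires rule 2, rule 3, rule 5, rule 6, rule 8, rule 9, rule 13, giving U, L71, R4, R69, Q, W9, K45.
Round 2 fires rule 1, rule 7, giving N, A6.
Round 3 fires rule 4, rule 10, giving G, T3.
Round 4 fires rule 11, rule 12, giving B86, D9.
G appears in round 3, so it is derivable.

yes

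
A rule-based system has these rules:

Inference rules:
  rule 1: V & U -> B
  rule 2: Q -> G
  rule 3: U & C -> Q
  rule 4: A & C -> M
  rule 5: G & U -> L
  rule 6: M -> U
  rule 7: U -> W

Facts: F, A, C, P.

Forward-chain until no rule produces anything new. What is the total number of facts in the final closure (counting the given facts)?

Round 1: rule 4 [A & C -> M]. New: M.
Round 2: rule 6 [M -> U]. New: U.
Round 3: rule 3 [U & C -> Q]; rule 7 [U -> W]. New: Q, W.
Round 4: rule 2 [Q -> G]. New: G.
Round 5: rule 5 [G & U -> L]. New: L.
Closure: {A, C, F, G, L, M, P, Q, U, W} — 10 facts.

10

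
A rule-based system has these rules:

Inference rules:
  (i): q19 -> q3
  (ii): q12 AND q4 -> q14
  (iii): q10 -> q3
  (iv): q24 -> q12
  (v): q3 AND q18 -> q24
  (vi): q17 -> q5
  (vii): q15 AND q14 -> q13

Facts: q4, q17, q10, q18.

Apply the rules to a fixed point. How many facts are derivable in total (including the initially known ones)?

9

Round 1: (iii) [q10 -> q3]; (vi) [q17 -> q5]. New: q3, q5.
Round 2: (v) [q3 AND q18 -> q24]. New: q24.
Round 3: (iv) [q24 -> q12]. New: q12.
Round 4: (ii) [q12 AND q4 -> q14]. New: q14.
Closure: {q10, q12, q14, q17, q18, q24, q3, q4, q5} — 9 facts.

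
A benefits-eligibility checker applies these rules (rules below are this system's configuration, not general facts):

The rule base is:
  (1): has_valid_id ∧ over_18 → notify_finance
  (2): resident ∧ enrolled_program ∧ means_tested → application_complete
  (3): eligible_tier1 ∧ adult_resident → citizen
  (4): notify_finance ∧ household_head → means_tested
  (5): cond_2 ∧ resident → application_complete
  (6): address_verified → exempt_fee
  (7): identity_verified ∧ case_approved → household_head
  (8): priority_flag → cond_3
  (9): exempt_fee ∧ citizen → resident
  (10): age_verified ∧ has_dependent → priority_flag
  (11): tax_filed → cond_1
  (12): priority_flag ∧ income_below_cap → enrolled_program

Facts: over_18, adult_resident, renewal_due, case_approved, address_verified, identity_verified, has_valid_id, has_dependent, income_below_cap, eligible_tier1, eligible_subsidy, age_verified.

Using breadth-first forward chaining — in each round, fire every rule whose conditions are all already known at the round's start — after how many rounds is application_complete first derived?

Round 1 fires (1), (3), (6), (7), (10), giving notify_finance, citizen, exempt_fee, household_head, priority_flag.
Round 2 fires (4), (8), (9), (12), giving means_tested, cond_3, resident, enrolled_program.
Round 3 fires (2), giving application_complete.
application_complete first appears in round 3.

3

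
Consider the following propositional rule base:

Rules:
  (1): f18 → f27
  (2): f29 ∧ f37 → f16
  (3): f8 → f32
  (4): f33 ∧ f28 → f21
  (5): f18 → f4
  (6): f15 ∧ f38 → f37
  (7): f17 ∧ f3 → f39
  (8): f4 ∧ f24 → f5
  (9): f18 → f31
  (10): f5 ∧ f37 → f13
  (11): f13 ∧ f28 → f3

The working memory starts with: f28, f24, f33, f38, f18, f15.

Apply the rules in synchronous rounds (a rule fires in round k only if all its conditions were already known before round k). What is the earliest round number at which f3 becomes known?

4

Round 1: (1) [f18 → f27]; (4) [f33 ∧ f28 → f21]; (5) [f18 → f4]; (6) [f15 ∧ f38 → f37]; (9) [f18 → f31]. Adds f27, f21, f4, f37, f31.
Round 2: (8) [f4 ∧ f24 → f5]. Adds f5.
Round 3: (10) [f5 ∧ f37 → f13]. Adds f13.
Round 4: (11) [f13 ∧ f28 → f3]. Adds f3.
f3 first appears in round 4.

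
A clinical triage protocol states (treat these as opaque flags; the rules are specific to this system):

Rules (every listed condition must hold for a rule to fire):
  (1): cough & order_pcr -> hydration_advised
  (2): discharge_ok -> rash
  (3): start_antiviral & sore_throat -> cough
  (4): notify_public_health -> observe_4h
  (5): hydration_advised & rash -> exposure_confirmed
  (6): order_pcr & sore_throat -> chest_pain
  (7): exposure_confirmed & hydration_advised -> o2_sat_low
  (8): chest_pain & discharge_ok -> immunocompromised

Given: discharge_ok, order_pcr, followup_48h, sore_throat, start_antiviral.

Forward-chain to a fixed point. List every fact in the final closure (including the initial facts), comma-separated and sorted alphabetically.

Round 1: (2) [discharge_ok -> rash]; (3) [start_antiviral & sore_throat -> cough]; (6) [order_pcr & sore_throat -> chest_pain]. Adds rash, cough, chest_pain.
Round 2: (1) [cough & order_pcr -> hydration_advised]; (8) [chest_pain & discharge_ok -> immunocompromised]. Adds hydration_advised, immunocompromised.
Round 3: (5) [hydration_advised & rash -> exposure_confirmed]. Adds exposure_confirmed.
Round 4: (7) [exposure_confirmed & hydration_advised -> o2_sat_low]. Adds o2_sat_low.

chest_pain, cough, discharge_ok, exposure_confirmed, followup_48h, hydration_advised, immunocompromised, o2_sat_low, order_pcr, rash, sore_throat, start_antiviral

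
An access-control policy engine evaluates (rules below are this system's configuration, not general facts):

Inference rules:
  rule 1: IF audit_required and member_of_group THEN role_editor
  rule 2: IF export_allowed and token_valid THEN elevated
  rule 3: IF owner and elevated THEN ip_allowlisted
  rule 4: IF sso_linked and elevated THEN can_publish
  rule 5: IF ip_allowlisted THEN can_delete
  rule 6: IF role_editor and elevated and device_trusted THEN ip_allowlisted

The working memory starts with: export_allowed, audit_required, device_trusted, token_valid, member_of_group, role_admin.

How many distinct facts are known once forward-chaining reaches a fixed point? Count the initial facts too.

10

Round 1 — rule 1, rule 2, derive role_editor, elevated.
Round 2 — rule 6, derive ip_allowlisted.
Round 3 — rule 5, derive can_delete.
Closure: {audit_required, can_delete, device_trusted, elevated, export_allowed, ip_allowlisted, member_of_group, role_admin, role_editor, token_valid} — 10 facts.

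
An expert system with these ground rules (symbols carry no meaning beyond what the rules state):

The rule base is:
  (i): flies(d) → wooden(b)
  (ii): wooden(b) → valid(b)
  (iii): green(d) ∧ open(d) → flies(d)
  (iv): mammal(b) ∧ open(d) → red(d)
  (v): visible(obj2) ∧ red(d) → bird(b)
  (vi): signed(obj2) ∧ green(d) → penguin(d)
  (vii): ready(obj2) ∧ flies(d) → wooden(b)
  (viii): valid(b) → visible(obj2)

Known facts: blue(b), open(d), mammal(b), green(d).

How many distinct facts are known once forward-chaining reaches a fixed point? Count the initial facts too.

Round 1: (iii) [green(d) ∧ open(d) → flies(d)]; (iv) [mammal(b) ∧ open(d) → red(d)]. New: flies(d), red(d).
Round 2: (i) [flies(d) → wooden(b)]. New: wooden(b).
Round 3: (ii) [wooden(b) → valid(b)]. New: valid(b).
Round 4: (viii) [valid(b) → visible(obj2)]. New: visible(obj2).
Round 5: (v) [visible(obj2) ∧ red(d) → bird(b)]. New: bird(b).
Closure: {bird(b), blue(b), flies(d), green(d), mammal(b), open(d), red(d), valid(b), visible(obj2), wooden(b)} — 10 facts.

10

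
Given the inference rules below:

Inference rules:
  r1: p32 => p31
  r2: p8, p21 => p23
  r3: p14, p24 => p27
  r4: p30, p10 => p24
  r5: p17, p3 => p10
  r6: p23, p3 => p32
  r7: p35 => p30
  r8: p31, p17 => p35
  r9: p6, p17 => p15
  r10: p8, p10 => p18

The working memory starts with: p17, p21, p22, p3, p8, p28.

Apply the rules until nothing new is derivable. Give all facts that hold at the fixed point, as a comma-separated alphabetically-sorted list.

p10, p17, p18, p21, p22, p23, p24, p28, p3, p30, p31, p32, p35, p8

Round 1: r2 [p8, p21 => p23]; r5 [p17, p3 => p10]. New: p23, p10.
Round 2: r6 [p23, p3 => p32]; r10 [p8, p10 => p18]. New: p32, p18.
Round 3: r1 [p32 => p31]. New: p31.
Round 4: r8 [p31, p17 => p35]. New: p35.
Round 5: r7 [p35 => p30]. New: p30.
Round 6: r4 [p30, p10 => p24]. New: p24.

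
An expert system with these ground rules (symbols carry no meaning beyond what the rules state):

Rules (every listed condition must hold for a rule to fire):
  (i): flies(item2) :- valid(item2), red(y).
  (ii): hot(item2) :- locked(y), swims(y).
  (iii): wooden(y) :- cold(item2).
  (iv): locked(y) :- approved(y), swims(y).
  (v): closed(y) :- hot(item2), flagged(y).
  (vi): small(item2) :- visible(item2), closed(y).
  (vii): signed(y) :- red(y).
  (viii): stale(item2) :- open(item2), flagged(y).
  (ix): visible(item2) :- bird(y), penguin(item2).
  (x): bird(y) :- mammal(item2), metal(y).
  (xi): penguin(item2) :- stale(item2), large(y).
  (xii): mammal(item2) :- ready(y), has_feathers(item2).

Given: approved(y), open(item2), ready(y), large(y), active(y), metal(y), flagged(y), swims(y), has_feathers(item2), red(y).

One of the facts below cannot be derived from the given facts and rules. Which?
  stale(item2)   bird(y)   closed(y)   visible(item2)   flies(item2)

flies(item2)

Round 1 fires (iv), (vii), (viii), (xii), giving locked(y), signed(y), stale(item2), mammal(item2).
Round 2 fires (ii), (x), (xi), giving hot(item2), bird(y), penguin(item2).
Round 3 fires (v), (ix), giving closed(y), visible(item2).
Round 4 fires (vi), giving small(item2).
Derived: stale(item2) (round 1), bird(y) (round 2), closed(y) (round 3), visible(item2) (round 3). flies(item2) never appears in any round.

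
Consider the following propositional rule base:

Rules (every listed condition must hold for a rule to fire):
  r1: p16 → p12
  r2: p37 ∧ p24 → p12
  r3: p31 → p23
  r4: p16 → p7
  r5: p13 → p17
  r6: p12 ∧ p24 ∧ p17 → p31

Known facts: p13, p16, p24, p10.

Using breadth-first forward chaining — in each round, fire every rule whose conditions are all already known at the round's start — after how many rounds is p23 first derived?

[1] r1 [p16 → p12]; r4 [p16 → p7]; r5 [p13 → p17]. ⇒ new: p12, p7, p17.
[2] r6 [p12 ∧ p24 ∧ p17 → p31]. ⇒ new: p31.
[3] r3 [p31 → p23]. ⇒ new: p23.
p23 first appears in round 3.

3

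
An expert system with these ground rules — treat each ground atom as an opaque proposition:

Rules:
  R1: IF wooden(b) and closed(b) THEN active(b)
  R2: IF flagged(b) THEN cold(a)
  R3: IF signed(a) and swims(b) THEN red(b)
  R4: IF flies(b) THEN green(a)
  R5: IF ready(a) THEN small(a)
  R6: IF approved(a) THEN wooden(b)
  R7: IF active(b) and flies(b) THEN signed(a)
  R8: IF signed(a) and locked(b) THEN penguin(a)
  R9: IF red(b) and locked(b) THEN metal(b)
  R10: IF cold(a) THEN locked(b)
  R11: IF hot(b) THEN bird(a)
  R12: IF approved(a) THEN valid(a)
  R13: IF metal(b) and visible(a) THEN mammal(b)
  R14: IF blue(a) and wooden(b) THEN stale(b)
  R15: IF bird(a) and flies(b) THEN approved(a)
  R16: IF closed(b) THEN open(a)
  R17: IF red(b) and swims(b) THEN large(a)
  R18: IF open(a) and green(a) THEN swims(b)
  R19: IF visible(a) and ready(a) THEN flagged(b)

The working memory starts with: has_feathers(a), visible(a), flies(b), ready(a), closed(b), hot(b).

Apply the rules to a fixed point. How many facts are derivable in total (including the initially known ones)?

24

Round 1 fires R4, R5, R11, R16, R19, giving green(a), small(a), bird(a), open(a), flagged(b).
Round 2 fires R2, R15, R18, giving cold(a), approved(a), swims(b).
Round 3 fires R6, R10, R12, giving wooden(b), locked(b), valid(a).
Round 4 fires R1, giving active(b).
Round 5 fires R7, giving signed(a).
Round 6 fires R3, R8, giving red(b), penguin(a).
Round 7 fires R9, R17, giving metal(b), large(a).
Round 8 fires R13, giving mammal(b).
Closure: {active(b), approved(a), bird(a), closed(b), cold(a), flagged(b), flies(b), green(a), has_feathers(a), hot(b), large(a), locked(b), mammal(b), metal(b), open(a), penguin(a), ready(a), red(b), signed(a), small(a), swims(b), valid(a), visible(a), wooden(b)} — 24 facts.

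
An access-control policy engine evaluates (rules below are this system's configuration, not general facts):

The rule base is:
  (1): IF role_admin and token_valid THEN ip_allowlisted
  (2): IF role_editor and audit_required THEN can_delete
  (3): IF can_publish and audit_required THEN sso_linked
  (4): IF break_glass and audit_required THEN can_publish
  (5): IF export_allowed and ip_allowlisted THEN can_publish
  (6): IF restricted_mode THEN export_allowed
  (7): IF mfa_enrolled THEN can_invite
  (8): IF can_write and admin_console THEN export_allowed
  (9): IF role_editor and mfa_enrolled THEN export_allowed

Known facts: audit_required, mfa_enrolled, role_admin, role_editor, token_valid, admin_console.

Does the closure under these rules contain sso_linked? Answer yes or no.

yes

Round 1: (1) [IF role_admin and token_valid THEN ip_allowlisted]; (2) [IF role_editor and audit_required THEN can_delete]; (7) [IF mfa_enrolled THEN can_invite]; (9) [IF role_editor and mfa_enrolled THEN export_allowed]. Adds ip_allowlisted, can_delete, can_invite, export_allowed.
Round 2: (5) [IF export_allowed and ip_allowlisted THEN can_publish]. Adds can_publish.
Round 3: (3) [IF can_publish and audit_required THEN sso_linked]. Adds sso_linked.
sso_linked appears in round 3, so it is derivable.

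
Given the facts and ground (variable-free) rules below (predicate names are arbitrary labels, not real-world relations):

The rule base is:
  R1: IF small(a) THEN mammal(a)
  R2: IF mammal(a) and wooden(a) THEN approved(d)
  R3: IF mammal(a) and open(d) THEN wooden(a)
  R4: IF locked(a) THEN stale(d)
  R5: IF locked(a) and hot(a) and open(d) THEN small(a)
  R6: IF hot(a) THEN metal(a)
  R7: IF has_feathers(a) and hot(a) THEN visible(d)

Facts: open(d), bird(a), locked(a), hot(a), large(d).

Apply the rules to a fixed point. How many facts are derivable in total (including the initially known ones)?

[1] R4 [IF locked(a) THEN stale(d)]; R5 [IF locked(a) and hot(a) and open(d) THEN small(a)]; R6 [IF hot(a) THEN metal(a)]. ⇒ new: stale(d), small(a), metal(a).
[2] R1 [IF small(a) THEN mammal(a)]. ⇒ new: mammal(a).
[3] R3 [IF mammal(a) and open(d) THEN wooden(a)]. ⇒ new: wooden(a).
[4] R2 [IF mammal(a) and wooden(a) THEN approved(d)]. ⇒ new: approved(d).
Closure: {approved(d), bird(a), hot(a), large(d), locked(a), mammal(a), metal(a), open(d), small(a), stale(d), wooden(a)} — 11 facts.

11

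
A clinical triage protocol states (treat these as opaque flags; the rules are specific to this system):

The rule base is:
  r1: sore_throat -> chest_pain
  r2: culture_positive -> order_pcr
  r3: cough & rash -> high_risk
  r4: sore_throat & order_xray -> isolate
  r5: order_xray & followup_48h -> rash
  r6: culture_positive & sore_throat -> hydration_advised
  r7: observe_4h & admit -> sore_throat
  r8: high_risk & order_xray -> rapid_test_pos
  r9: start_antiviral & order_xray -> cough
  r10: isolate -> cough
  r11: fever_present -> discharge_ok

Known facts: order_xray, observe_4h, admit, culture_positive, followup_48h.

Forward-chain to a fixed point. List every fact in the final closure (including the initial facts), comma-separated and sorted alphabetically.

admit, chest_pain, cough, culture_positive, followup_48h, high_risk, hydration_advised, isolate, observe_4h, order_pcr, order_xray, rapid_test_pos, rash, sore_throat

Round 1: r2 [culture_positive -> order_pcr]; r5 [order_xray & followup_48h -> rash]; r7 [observe_4h & admit -> sore_throat]. New: order_pcr, rash, sore_throat.
Round 2: r1 [sore_throat -> chest_pain]; r4 [sore_throat & order_xray -> isolate]; r6 [culture_positive & sore_throat -> hydration_advised]. New: chest_pain, isolate, hydration_advised.
Round 3: r10 [isolate -> cough]. New: cough.
Round 4: r3 [cough & rash -> high_risk]. New: high_risk.
Round 5: r8 [high_risk & order_xray -> rapid_test_pos]. New: rapid_test_pos.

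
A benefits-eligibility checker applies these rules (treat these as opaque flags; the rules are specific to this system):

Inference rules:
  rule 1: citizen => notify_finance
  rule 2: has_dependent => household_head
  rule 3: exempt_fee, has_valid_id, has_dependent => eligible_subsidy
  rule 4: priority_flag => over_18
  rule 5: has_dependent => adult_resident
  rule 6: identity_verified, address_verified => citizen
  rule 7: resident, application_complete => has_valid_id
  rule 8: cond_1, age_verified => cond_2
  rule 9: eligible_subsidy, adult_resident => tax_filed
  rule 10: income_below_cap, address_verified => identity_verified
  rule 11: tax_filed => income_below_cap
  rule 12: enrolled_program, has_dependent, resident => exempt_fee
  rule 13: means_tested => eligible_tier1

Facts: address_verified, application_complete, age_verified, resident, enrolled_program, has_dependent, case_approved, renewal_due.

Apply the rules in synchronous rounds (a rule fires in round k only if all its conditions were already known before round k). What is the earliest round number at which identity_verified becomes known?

Round 1 fires rule 2, rule 5, rule 7, rule 12, giving household_head, adult_resident, has_valid_id, exempt_fee.
Round 2 fires rule 3, giving eligible_subsidy.
Round 3 fires rule 9, giving tax_filed.
Round 4 fires rule 11, giving income_below_cap.
Round 5 fires rule 10, giving identity_verified.
identity_verified first appears in round 5.

5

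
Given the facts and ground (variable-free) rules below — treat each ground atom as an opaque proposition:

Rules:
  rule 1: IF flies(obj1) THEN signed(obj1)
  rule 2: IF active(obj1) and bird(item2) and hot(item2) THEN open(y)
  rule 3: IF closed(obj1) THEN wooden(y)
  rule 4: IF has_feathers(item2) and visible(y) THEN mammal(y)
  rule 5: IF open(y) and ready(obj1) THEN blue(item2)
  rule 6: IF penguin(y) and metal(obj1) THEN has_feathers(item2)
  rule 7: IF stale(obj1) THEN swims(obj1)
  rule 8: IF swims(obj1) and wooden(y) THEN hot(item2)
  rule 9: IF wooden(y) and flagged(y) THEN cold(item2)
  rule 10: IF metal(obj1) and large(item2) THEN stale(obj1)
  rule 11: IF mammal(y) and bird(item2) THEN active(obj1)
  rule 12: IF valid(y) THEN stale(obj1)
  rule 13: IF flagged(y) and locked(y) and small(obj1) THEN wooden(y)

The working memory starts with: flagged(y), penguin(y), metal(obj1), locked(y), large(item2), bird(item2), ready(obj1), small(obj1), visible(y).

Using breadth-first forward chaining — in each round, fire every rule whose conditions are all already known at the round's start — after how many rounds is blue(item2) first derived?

Round 1 fires rule 6, rule 10, rule 13, giving has_feathers(item2), stale(obj1), wooden(y).
Round 2 fires rule 4, rule 7, rule 9, giving mammal(y), swims(obj1), cold(item2).
Round 3 fires rule 8, rule 11, giving hot(item2), active(obj1).
Round 4 fires rule 2, giving open(y).
Round 5 fires rule 5, giving blue(item2).
blue(item2) first appears in round 5.

5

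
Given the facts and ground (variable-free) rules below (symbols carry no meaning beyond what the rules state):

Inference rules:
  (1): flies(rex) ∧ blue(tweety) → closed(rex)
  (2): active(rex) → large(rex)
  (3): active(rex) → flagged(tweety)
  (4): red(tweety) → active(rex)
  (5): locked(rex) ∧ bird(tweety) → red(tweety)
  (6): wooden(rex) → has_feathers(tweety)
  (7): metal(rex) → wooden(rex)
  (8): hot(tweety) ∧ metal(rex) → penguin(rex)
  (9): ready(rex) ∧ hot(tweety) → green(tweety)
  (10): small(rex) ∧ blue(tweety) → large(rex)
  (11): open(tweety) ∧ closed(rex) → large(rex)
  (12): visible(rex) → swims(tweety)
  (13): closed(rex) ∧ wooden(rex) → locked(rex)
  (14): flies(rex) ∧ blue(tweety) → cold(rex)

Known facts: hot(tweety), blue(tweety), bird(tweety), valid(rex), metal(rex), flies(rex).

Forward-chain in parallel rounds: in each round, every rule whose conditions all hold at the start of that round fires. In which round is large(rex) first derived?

5

Round 1: (1) [flies(rex) ∧ blue(tweety) → closed(rex)]; (7) [metal(rex) → wooden(rex)]; (8) [hot(tweety) ∧ metal(rex) → penguin(rex)]; (14) [flies(rex) ∧ blue(tweety) → cold(rex)]. Adds closed(rex), wooden(rex), penguin(rex), cold(rex).
Round 2: (6) [wooden(rex) → has_feathers(tweety)]; (13) [closed(rex) ∧ wooden(rex) → locked(rex)]. Adds has_feathers(tweety), locked(rex).
Round 3: (5) [locked(rex) ∧ bird(tweety) → red(tweety)]. Adds red(tweety).
Round 4: (4) [red(tweety) → active(rex)]. Adds active(rex).
Round 5: (2) [active(rex) → large(rex)]; (3) [active(rex) → flagged(tweety)]. Adds large(rex), flagged(tweety).
large(rex) first appears in round 5.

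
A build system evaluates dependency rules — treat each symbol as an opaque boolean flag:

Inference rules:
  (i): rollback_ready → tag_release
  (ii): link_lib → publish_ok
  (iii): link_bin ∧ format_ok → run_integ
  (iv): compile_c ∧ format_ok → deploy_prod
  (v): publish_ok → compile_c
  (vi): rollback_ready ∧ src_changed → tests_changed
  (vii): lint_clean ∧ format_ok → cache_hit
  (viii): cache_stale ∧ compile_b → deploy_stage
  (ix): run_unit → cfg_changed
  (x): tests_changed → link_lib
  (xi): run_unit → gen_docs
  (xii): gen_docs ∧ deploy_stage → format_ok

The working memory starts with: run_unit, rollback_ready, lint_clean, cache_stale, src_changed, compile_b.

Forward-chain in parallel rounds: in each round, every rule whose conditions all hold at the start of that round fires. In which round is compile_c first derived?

Round 1 — (i), (vi), (viii), (ix), (xi), derive tag_release, tests_changed, deploy_stage, cfg_changed, gen_docs.
Round 2 — (x), (xii), derive link_lib, format_ok.
Round 3 — (ii), (vii), derive publish_ok, cache_hit.
Round 4 — (v), derive compile_c.
compile_c first appears in round 4.

4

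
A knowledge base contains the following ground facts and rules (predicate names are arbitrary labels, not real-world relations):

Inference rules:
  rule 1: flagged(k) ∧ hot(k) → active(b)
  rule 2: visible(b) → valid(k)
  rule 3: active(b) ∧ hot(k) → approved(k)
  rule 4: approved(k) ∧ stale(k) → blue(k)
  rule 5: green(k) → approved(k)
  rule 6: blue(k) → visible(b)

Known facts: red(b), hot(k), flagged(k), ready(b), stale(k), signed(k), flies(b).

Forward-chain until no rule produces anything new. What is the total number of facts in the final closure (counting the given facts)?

12

Round 1: rule 1 [flagged(k) ∧ hot(k) → active(b)]. New: active(b).
Round 2: rule 3 [active(b) ∧ hot(k) → approved(k)]. New: approved(k).
Round 3: rule 4 [approved(k) ∧ stale(k) → blue(k)]. New: blue(k).
Round 4: rule 6 [blue(k) → visible(b)]. New: visible(b).
Round 5: rule 2 [visible(b) → valid(k)]. New: valid(k).
Closure: {active(b), approved(k), blue(k), flagged(k), flies(b), hot(k), ready(b), red(b), signed(k), stale(k), valid(k), visible(b)} — 12 facts.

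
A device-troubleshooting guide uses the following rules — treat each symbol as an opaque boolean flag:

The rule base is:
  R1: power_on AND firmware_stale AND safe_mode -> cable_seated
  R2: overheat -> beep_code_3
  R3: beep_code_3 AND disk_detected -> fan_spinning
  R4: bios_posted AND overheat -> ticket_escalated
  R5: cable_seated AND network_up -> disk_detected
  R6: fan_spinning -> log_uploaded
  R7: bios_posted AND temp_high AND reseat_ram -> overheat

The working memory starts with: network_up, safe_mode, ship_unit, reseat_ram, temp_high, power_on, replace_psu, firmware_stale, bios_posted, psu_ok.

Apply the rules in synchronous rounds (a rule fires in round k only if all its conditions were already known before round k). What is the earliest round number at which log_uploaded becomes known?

Round 1 — R1, R7, derive cable_seated, overheat.
Round 2 — R2, R4, R5, derive beep_code_3, ticket_escalated, disk_detected.
Round 3 — R3, derive fan_spinning.
Round 4 — R6, derive log_uploaded.
log_uploaded first appears in round 4.

4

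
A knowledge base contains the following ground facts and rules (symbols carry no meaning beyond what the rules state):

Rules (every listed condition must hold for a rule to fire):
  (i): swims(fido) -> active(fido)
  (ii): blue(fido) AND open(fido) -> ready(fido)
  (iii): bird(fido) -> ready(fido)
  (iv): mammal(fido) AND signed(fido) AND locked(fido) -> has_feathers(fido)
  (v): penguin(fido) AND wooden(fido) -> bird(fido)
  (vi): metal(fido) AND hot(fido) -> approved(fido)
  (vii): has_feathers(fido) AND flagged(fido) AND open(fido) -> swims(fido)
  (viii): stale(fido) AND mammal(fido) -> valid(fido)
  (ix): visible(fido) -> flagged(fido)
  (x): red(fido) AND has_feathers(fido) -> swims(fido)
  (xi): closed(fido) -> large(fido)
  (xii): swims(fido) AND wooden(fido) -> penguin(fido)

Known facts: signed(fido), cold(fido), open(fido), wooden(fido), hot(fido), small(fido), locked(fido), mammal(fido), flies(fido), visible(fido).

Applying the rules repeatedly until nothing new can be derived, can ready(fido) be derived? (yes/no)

Round 1 — (iv), (ix), derive has_feathers(fido), flagged(fido).
Round 2 — (vii), derive swims(fido).
Round 3 — (i), (xii), derive active(fido), penguin(fido).
Round 4 — (v), derive bird(fido).
Round 5 — (iii), derive ready(fido).
ready(fido) appears in round 5, so it is derivable.

yes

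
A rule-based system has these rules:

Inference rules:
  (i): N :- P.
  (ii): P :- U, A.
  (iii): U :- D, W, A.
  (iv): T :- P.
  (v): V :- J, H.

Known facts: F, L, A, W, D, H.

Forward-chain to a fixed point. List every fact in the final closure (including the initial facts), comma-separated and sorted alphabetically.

A, D, F, H, L, N, P, T, U, W

Round 1 fires (iii), giving U.
Round 2 fires (ii), giving P.
Round 3 fires (i), (iv), giving N, T.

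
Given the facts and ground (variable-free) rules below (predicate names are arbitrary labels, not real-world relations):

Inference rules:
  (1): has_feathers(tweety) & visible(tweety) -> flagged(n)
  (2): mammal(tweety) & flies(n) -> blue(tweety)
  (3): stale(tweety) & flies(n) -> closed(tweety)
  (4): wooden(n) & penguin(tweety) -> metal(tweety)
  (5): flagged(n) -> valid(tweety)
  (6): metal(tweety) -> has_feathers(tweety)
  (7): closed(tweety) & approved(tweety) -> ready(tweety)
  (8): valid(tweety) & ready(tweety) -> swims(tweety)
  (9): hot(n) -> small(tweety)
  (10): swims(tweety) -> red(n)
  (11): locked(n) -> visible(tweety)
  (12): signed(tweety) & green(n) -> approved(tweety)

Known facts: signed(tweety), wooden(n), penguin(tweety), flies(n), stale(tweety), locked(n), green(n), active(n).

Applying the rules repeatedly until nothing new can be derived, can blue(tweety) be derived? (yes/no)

[1] (3) [stale(tweety) & flies(n) -> closed(tweety)]; (4) [wooden(n) & penguin(tweety) -> metal(tweety)]; (11) [locked(n) -> visible(tweety)]; (12) [signed(tweety) & green(n) -> approved(tweety)]. ⇒ new: closed(tweety), metal(tweety), visible(tweety), approved(tweety).
[2] (6) [metal(tweety) -> has_feathers(tweety)]; (7) [closed(tweety) & approved(tweety) -> ready(tweety)]. ⇒ new: has_feathers(tweety), ready(tweety).
[3] (1) [has_feathers(tweety) & visible(tweety) -> flagged(n)]. ⇒ new: flagged(n).
[4] (5) [flagged(n) -> valid(tweety)]. ⇒ new: valid(tweety).
[5] (8) [valid(tweety) & ready(tweety) -> swims(tweety)]. ⇒ new: swims(tweety).
[6] (10) [swims(tweety) -> red(n)]. ⇒ new: red(n).
Fixed point reached. blue(tweety) is concluded only by (2); (2) needs mammal(tweety) (never derived).

no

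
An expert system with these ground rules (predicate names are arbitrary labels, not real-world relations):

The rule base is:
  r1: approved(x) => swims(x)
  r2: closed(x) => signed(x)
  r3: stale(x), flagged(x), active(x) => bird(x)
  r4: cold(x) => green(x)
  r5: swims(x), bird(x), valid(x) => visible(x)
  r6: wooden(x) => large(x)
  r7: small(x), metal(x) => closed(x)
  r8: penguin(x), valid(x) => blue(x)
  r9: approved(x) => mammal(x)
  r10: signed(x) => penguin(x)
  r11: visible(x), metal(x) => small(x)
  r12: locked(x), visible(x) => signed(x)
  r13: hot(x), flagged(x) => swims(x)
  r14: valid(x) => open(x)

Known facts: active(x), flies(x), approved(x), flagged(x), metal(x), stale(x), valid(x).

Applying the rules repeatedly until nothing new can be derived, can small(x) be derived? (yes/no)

yes

Round 1 — r1, r3, r9, r14, derive swims(x), bird(x), mammal(x), open(x).
Round 2 — r5, derive visible(x).
Round 3 — r11, derive small(x).
Round 4 — r7, derive closed(x).
Round 5 — r2, derive signed(x).
Round 6 — r10, derive penguin(x).
Round 7 — r8, derive blue(x).
small(x) appears in round 3, so it is derivable.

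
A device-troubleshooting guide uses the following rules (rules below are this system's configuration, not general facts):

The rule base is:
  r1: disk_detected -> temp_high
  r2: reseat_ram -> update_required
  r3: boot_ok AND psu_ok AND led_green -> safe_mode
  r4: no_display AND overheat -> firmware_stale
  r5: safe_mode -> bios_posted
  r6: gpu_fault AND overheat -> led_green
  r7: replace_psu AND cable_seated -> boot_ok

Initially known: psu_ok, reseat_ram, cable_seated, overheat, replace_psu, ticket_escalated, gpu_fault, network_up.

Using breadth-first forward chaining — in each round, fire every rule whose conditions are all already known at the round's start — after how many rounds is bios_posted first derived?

3

Round 1: r2 [reseat_ram -> update_required]; r6 [gpu_fault AND overheat -> led_green]; r7 [replace_psu AND cable_seated -> boot_ok]. Adds update_required, led_green, boot_ok.
Round 2: r3 [boot_ok AND psu_ok AND led_green -> safe_mode]. Adds safe_mode.
Round 3: r5 [safe_mode -> bios_posted]. Adds bios_posted.
bios_posted first appears in round 3.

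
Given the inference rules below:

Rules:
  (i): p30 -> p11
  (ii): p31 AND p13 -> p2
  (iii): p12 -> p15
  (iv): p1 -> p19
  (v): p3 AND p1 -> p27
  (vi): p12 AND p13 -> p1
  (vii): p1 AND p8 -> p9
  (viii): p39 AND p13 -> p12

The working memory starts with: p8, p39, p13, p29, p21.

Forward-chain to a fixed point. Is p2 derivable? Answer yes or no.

[1] (viii) [p39 AND p13 -> p12]. ⇒ new: p12.
[2] (iii) [p12 -> p15]; (vi) [p12 AND p13 -> p1]. ⇒ new: p15, p1.
[3] (iv) [p1 -> p19]; (vii) [p1 AND p8 -> p9]. ⇒ new: p19, p9.
Fixed point reached. p2 is concluded only by (ii); (ii) needs p31 (never derived).

no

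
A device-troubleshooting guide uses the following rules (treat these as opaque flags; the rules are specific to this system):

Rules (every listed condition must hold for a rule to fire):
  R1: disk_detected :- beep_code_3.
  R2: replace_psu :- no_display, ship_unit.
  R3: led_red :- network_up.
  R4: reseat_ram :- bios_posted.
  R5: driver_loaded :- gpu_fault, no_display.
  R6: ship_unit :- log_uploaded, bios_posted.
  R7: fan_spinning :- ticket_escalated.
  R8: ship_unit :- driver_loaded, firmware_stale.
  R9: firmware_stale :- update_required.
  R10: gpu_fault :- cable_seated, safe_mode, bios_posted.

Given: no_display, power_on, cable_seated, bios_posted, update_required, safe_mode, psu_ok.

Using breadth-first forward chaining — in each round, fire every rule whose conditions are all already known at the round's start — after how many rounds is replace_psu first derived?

4

Round 1: R4 [reseat_ram :- bios_posted.]; R9 [firmware_stale :- update_required.]; R10 [gpu_fault :- cable_seated, safe_mode, bios_posted.]. Adds reseat_ram, firmware_stale, gpu_fault.
Round 2: R5 [driver_loaded :- gpu_fault, no_display.]. Adds driver_loaded.
Round 3: R8 [ship_unit :- driver_loaded, firmware_stale.]. Adds ship_unit.
Round 4: R2 [replace_psu :- no_display, ship_unit.]. Adds replace_psu.
replace_psu first appears in round 4.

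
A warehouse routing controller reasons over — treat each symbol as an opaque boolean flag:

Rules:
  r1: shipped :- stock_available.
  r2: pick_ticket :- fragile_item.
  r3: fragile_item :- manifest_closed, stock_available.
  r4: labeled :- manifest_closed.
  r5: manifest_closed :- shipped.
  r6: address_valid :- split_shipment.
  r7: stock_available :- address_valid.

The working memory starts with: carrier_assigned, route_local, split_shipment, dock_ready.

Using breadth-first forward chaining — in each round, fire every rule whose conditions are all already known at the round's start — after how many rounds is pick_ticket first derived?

Round 1: r6 [address_valid :- split_shipment.]. Adds address_valid.
Round 2: r7 [stock_available :- address_valid.]. Adds stock_available.
Round 3: r1 [shipped :- stock_available.]. Adds shipped.
Round 4: r5 [manifest_closed :- shipped.]. Adds manifest_closed.
Round 5: r3 [fragile_item :- manifest_closed, stock_available.]; r4 [labeled :- manifest_closed.]. Adds fragile_item, labeled.
Round 6: r2 [pick_ticket :- fragile_item.]. Adds pick_ticket.
pick_ticket first appears in round 6.

6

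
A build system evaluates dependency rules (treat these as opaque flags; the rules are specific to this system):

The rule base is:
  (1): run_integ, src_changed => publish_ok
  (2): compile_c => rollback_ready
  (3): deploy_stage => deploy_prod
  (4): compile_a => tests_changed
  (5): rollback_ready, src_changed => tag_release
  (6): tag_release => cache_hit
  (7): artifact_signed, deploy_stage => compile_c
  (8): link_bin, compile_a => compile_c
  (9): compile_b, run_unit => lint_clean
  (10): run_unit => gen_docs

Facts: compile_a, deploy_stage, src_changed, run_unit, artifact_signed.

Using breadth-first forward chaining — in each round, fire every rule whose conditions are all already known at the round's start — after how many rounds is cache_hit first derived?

4

[1] (3) [deploy_stage => deploy_prod]; (4) [compile_a => tests_changed]; (7) [artifact_signed, deploy_stage => compile_c]; (10) [run_unit => gen_docs]. ⇒ new: deploy_prod, tests_changed, compile_c, gen_docs.
[2] (2) [compile_c => rollback_ready]. ⇒ new: rollback_ready.
[3] (5) [rollback_ready, src_changed => tag_release]. ⇒ new: tag_release.
[4] (6) [tag_release => cache_hit]. ⇒ new: cache_hit.
cache_hit first appears in round 4.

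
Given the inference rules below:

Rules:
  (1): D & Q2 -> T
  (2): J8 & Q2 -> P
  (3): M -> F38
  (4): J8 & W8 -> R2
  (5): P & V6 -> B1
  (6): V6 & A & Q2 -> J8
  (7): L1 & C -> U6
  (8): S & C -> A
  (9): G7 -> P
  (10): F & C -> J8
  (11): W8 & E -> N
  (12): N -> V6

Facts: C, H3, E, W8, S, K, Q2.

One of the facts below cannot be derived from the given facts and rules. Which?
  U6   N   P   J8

Round 1 — (8), (11), derive A, N.
Round 2 — (12), derive V6.
Round 3 — (6), derive J8.
Round 4 — (2), (4), derive P, R2.
Round 5 — (5), derive B1.
Derived: P (round 4), J8 (round 3), N (round 1). U6 never appears in any round.

U6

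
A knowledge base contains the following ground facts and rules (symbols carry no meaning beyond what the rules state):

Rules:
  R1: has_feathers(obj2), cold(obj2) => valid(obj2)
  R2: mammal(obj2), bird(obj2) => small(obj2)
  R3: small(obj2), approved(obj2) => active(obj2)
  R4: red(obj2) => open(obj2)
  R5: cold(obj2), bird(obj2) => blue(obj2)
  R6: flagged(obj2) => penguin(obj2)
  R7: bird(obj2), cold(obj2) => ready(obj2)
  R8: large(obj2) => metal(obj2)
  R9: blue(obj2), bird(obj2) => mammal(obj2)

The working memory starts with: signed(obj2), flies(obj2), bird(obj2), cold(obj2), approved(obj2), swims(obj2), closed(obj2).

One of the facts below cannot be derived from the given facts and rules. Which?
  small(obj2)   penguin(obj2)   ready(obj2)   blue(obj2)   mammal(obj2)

Round 1 fires R5, R7, giving blue(obj2), ready(obj2).
Round 2 fires R9, giving mammal(obj2).
Round 3 fires R2, giving small(obj2).
Round 4 fires R3, giving active(obj2).
Derived: mammal(obj2) (round 2), blue(obj2) (round 1), ready(obj2) (round 1), small(obj2) (round 3). penguin(obj2) never appears in any round.

penguin(obj2)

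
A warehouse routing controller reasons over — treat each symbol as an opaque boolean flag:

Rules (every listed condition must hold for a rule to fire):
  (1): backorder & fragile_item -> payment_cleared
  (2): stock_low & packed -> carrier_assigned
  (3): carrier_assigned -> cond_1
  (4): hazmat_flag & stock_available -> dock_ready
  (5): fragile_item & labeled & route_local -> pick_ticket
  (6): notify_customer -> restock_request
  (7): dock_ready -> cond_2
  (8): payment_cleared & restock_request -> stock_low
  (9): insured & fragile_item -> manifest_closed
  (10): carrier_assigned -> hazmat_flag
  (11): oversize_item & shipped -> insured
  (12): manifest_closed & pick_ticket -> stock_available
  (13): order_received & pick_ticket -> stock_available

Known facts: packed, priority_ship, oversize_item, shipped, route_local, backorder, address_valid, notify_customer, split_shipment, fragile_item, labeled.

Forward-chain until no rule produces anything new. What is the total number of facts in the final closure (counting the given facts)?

23

Round 1 — (1), (5), (6), (11), derive payment_cleared, pick_ticket, restock_request, insured.
Round 2 — (8), (9), derive stock_low, manifest_closed.
Round 3 — (2), (12), derive carrier_assigned, stock_available.
Round 4 — (3), (10), derive cond_1, hazmat_flag.
Round 5 — (4), derive dock_ready.
Round 6 — (7), derive cond_2.
Closure: {address_valid, backorder, carrier_assigned, cond_1, cond_2, dock_ready, fragile_item, hazmat_flag, insured, labeled, manifest_closed, notify_customer, oversize_item, packed, payment_cleared, pick_ticket, priority_ship, restock_request, route_local, shipped, split_shipment, stock_available, stock_low} — 23 facts.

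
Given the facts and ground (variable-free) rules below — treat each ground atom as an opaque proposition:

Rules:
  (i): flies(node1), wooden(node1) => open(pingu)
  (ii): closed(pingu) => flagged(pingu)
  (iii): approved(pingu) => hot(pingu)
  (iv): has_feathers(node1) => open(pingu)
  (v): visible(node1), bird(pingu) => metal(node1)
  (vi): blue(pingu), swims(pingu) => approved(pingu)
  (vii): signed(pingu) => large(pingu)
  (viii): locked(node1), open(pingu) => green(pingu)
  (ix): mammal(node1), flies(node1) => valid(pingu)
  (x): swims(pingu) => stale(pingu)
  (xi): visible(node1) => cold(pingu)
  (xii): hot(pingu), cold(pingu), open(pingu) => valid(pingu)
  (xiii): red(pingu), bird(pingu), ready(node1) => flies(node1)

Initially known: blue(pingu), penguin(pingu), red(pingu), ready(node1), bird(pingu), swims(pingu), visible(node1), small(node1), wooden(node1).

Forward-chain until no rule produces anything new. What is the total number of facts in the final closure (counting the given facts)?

Round 1 fires (v), (vi), (x), (xi), (xiii), giving metal(node1), approved(pingu), stale(pingu), cold(pingu), flies(node1).
Round 2 fires (i), (iii), giving open(pingu), hot(pingu).
Round 3 fires (xii), giving valid(pingu).
Closure: {approved(pingu), bird(pingu), blue(pingu), cold(pingu), flies(node1), hot(pingu), metal(node1), open(pingu), penguin(pingu), ready(node1), red(pingu), small(node1), stale(pingu), swims(pingu), valid(pingu), visible(node1), wooden(node1)} — 17 facts.

17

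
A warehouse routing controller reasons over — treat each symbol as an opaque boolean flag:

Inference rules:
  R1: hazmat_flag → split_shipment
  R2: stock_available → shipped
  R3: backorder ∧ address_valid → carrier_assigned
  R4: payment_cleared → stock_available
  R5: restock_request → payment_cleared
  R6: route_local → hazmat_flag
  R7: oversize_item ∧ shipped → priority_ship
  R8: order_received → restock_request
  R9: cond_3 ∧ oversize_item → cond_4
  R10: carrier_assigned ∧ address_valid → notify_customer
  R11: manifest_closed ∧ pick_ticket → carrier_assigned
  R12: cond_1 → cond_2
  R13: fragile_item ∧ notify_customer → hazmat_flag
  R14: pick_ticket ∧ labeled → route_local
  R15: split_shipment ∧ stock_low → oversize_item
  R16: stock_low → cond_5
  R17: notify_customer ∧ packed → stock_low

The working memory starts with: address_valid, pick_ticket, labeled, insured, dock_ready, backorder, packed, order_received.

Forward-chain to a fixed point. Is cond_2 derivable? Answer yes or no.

[1] R3 [backorder ∧ address_valid → carrier_assigned]; R8 [order_received → restock_request]; R14 [pick_ticket ∧ labeled → route_local]. ⇒ new: carrier_assigned, restock_request, route_local.
[2] R5 [restock_request → payment_cleared]; R6 [route_local → hazmat_flag]; R10 [carrier_assigned ∧ address_valid → notify_customer]. ⇒ new: payment_cleared, hazmat_flag, notify_customer.
[3] R1 [hazmat_flag → split_shipment]; R4 [payment_cleared → stock_available]; R17 [notify_customer ∧ packed → stock_low]. ⇒ new: split_shipment, stock_available, stock_low.
[4] R2 [stock_available → shipped]; R15 [split_shipment ∧ stock_low → oversize_item]; R16 [stock_low → cond_5]. ⇒ new: shipped, oversize_item, cond_5.
[5] R7 [oversize_item ∧ shipped → priority_ship]. ⇒ new: priority_ship.
Fixed point reached. cond_2 is concluded only by R12; R12 needs cond_1 (never derived).

no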